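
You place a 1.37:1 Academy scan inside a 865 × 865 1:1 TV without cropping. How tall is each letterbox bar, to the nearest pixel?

117 px

1.37:1 Academy (1.370) > 1:1 (1.000), so the scan fills the width.
Content height = 865 / 1.370 ≈ 631.39 px.
865 − 631.39 = 233.61 px of bars (116.81 each).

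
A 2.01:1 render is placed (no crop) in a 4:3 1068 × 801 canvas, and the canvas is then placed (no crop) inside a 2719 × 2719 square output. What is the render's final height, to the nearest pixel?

1353 px

2.01:1 in 1068×801: fills the width, so the render is 1068.00 × 531.34.
Second fit — the 4:3 canvas into 2719×2719 spans the width: 2719.00 × 2039.25 (×2.5459 from 1068×801).
Applying the same ×2.5459: 531.34 → 1352.74.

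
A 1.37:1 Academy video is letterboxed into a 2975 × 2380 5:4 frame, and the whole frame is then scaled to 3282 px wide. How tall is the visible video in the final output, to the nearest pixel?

2396 px

At 2975×2380 the video is width-limited, so height = 2975 / 1.370 ≈ 2171.53 px.
The frame scales by 3282/2975 = 1.1032; 2171.53 × 1.1032 ≈ 2395.62 px.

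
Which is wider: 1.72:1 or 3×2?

1.72:1

1.72 and 3×2 = 1.5; 1.72 > 1.5.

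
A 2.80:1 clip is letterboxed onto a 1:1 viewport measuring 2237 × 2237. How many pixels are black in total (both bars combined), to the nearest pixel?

2.80:1 (2.800) > 1:1 (1.000), so the clip fills the width.
Content height = 2237 / 2.800 ≈ 798.9286 px.
Black = 2237 − 798.9286 = 1438.0714 px.
Across the 2237-px span: 1438.0714 × 2237 ≈ 3216966 px.

3216966 pixels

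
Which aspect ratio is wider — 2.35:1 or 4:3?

2.35:1

2.35 and 4:3 = 1.333; 2.35 > 1.333.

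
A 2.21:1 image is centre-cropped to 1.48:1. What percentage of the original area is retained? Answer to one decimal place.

The height stays; only width is cut (since 1.48:1 is narrower than 2.21:1).
Area ratio = (1.480)/(2.210) = 66.97% retained.

67.0%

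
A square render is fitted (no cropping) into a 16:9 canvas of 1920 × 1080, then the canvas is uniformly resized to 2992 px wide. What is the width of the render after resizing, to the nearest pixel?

In the 1920×1080 frame the render fills the height: width = 1080 × 1/1 ≈ 1080.00 px.
Resizing to 2992 px wide multiplies everything by 1.5583: 1080.00 → 1683.00 px.

1683 px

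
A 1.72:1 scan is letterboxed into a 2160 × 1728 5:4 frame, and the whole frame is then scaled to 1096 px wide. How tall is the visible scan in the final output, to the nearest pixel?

637 px

In the 2160×1728 frame the scan fills the width: height = 2160 / 1.720 ≈ 1255.81 px.
Resizing to 1096 px wide multiplies everything by 0.5074: 1255.81 → 637.21 px.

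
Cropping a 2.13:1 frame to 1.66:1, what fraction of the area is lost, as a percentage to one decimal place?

22.1%

1.66:1 is narrower than 2.13:1, so the crop keeps the full height and trims the width.
Fraction kept = (1.660)/(2.130) ≈ 77.93%, so 22.07% is lost.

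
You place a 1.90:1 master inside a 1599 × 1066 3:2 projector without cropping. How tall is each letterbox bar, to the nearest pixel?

Since 1.900 > 1.500, the master is width-limited.
The master is 1599 / 1.900 ≈ 841.58 px tall.
Leftover height: 1066 − 841.58 = 224.42 px → 112.21 each side.

112 px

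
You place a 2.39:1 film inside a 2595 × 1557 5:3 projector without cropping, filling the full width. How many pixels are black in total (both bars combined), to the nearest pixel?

1222831 pixels

That makes the image 1085.7741 px tall (2595 / 2.390).
Leftover height: 1557 − 1085.7741 = 471.2259 px.
Bar area = 471.2259 × 2595 ≈ 1222831 px.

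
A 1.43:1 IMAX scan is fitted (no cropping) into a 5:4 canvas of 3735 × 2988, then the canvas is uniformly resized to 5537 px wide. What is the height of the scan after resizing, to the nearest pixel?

3872 px

In the 3735×2988 frame the scan fills the width: height = 3735 / 1.430 ≈ 2611.89 px.
Resizing to 5537 px wide multiplies everything by 1.4825: 2611.89 → 3872.03 px.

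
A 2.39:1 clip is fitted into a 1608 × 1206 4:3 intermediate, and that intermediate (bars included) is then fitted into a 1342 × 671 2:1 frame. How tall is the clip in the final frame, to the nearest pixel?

First fit — 2.39:1 into 1608×1206 spans the width: 1608.00 × 672.80.
Second fit — the 4:3 canvas into 1342×671 spans the height: 894.67 × 671.00 (×0.5564 from 1608×1206).
The clip scales with it: height 672.80 × 0.5564 ≈ 374.34.

374 px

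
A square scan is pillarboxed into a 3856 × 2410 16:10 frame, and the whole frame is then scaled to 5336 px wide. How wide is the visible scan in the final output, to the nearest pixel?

At 3856×2410 the scan is height-limited, so width = 2410 × 1/1 ≈ 2410.00 px.
Resizing to 5336 px wide multiplies everything by 1.3838: 2410.00 → 3335.00 px.

3335 px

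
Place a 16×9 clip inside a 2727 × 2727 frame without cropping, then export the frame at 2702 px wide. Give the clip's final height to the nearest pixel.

1520 px

At 2727×2727 the clip is width-limited, so height = 2727 × 9/16 ≈ 1533.94 px.
Scaling 2727 → 2702 is ×0.9908, so the height becomes 1533.94 × 0.9908 ≈ 1519.88 px.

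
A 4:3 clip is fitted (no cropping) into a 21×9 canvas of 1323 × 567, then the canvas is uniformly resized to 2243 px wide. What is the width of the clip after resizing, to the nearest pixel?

In the 1323×567 frame the clip fills the height: width = 567 × 4/3 ≈ 756.00 px.
Resizing to 2243 px wide multiplies everything by 1.6954: 756.00 → 1281.71 px.

1282 px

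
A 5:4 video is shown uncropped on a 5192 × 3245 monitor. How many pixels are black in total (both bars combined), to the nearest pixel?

3685509 pixels

5:4 (1.250) < 16:10 (1.600), so the video fills the height.
Content width = 3245 × 5/4 ≈ 4056.2500 px.
5192 − 4056.2500 = 1135.7500 px of bars.
That's 1135.7500 × 3245 ≈ 3685509 black pixels.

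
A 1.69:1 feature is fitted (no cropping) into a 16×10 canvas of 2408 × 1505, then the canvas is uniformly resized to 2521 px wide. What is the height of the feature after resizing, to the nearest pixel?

1492 px

Fitted into 2408×1505, the feature spans the width; its height is 2408 / 1.690 ≈ 1424.85 px.
Resizing to 2521 px wide multiplies everything by 1.0469: 1424.85 → 1491.72 px.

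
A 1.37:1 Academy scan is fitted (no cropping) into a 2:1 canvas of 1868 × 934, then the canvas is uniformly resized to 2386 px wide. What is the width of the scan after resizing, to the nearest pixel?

1634 px

At 1868×934 the scan is height-limited, so width = 934 × 1.370 ≈ 1279.58 px.
Scaling 1868 → 2386 is ×1.2773, so the width becomes 1279.58 × 1.2773 ≈ 1634.41 px.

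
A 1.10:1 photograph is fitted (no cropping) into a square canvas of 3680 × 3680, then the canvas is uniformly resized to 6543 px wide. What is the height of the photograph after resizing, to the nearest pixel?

At 3680×3680 the photograph is width-limited, so height = 3680 / 1.100 ≈ 3345.45 px.
Resizing to 6543 px wide multiplies everything by 1.7780: 3345.45 → 5948.18 px.

5948 px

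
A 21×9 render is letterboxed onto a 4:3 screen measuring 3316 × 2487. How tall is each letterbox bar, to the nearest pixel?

21×9 (2.333) > 4:3 (1.333), so the render fills the width.
The render is 3316 × 9/21 ≈ 1421.14 px tall.
Leftover height: 2487 − 1421.14 = 1065.86 px → 532.93 each side.

533 px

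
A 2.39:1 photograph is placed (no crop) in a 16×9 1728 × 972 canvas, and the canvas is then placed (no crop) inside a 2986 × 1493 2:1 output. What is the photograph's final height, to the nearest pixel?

1111 px

Inside the 1728×972 canvas the photograph is width-limited at 1728.00 × 723.01.
16×9 in 2986×1493: fills the height, so the intermediate becomes 2654.22 × 1493.00 — a scale of ×1.5360.
Applying the same ×1.5360: 723.01 → 1110.55.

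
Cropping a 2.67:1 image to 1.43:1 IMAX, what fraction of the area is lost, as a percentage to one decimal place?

The height stays; only width is cut (since 1.43:1 IMAX is narrower than 2.67:1).
(1.430)/(2.670) ≈ 0.536 of the area survives, leaving 46.44% discarded.

46.4%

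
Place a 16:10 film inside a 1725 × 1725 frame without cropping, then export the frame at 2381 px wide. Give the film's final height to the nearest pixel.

1488 px

Fitted into 1725×1725, the film spans the width; its height is 1725 × 10/16 ≈ 1078.12 px.
Scaling 1725 → 2381 is ×1.3803, so the height becomes 1078.12 × 1.3803 ≈ 1488.12 px.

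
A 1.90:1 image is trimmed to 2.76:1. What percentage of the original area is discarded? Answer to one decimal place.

The width stays; only height is cut (since 2.76:1 is wider than 1.90:1).
Fraction kept = (1.900)/(2.760) ≈ 68.84%, so 31.16% is lost.

31.2%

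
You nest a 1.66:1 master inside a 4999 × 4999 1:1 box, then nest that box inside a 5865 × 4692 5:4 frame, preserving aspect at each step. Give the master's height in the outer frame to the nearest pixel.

First fit — 1.66:1 into 4999×4999 spans the width: 4999.00 × 3011.45.
Second fit — the 1:1 canvas into 5865×4692 spans the height: 4692.00 × 4692.00 (×0.9386 from 4999×4999).
The master scales with it: height 3011.45 × 0.9386 ≈ 2826.51.

2827 px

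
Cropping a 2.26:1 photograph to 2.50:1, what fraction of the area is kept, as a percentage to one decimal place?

90.4%

The width stays; only height is cut (since 2.50:1 is wider than 2.26:1).
Fraction kept = (2.260)/(2.500) ≈ 90.40%.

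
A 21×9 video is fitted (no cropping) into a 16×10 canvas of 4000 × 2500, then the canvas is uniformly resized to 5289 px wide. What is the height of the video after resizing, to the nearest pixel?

2267 px

Fitted into 4000×2500, the video spans the width; its height is 4000 × 9/21 ≈ 1714.29 px.
Scaling 4000 → 5289 is ×1.3222, so the height becomes 1714.29 × 1.3222 ≈ 2266.71 px.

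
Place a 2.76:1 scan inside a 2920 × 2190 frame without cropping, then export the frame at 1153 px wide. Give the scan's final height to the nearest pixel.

In the 2920×2190 frame the scan fills the width: height = 2920 / 2.760 ≈ 1057.97 px.
The frame scales by 1153/2920 = 0.3949; 1057.97 × 0.3949 ≈ 417.75 px.

418 px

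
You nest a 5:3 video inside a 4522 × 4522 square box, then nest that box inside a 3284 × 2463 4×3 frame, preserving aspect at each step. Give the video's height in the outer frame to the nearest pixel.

First fit — 5:3 into 4522×4522 spans the width: 4522.00 × 2713.20.
Second fit — the square canvas into 3284×2463 spans the height: 2463.00 × 2463.00 (×0.5447 from 4522×4522).
Applying the same ×0.5447: 2713.20 → 1477.80.

1478 px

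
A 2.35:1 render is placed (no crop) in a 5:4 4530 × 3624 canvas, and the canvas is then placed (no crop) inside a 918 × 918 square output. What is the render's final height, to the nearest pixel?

391 px

First fit — 2.35:1 into 4530×3624 spans the width: 4530.00 × 1927.66.
Second fit — the 5:4 canvas into 918×918 spans the width: 918.00 × 734.40 (×0.2026 from 4530×3624).
The render scales with it: height 1927.66 × 0.2026 ≈ 390.64.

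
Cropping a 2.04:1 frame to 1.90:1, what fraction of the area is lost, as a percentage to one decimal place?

6.9%

Going from 2.04:1 to 1.90:1 means cutting width while keeping height.
(1.900)/(2.040) ≈ 0.931 of the area survives, leaving 6.86% discarded.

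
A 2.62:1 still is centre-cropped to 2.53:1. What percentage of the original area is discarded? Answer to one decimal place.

3.4%

2.53:1 is narrower than 2.62:1, so the crop keeps the full height and trims the width.
Area ratio = (2.530)/(2.620) = 96.56%; the remaining 3.44% is cropped out.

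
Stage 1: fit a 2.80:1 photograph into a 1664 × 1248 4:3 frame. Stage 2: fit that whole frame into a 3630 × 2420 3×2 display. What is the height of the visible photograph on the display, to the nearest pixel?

2.80:1 in 1664×1248: fills the width, so the photograph is 1664.00 × 594.29.
4:3 in 3630×2420: fills the height, so the intermediate becomes 3226.67 × 2420.00 — a scale of ×1.9391.
Applying the same ×1.9391: 594.29 → 1152.38.

1152 px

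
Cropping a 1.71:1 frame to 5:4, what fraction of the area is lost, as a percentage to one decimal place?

26.9%

5:4 is narrower than 1.71:1, so the crop keeps the full height and trims the width.
Area ratio = (1.250)/(1.710) = 73.10%; the remaining 26.90% is cropped out.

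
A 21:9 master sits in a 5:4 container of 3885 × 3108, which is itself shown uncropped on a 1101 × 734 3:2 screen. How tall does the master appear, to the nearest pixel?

Inside the 3885×3108 canvas the master is width-limited at 3885.00 × 1665.00.
Second fit — the 5:4 canvas into 1101×734 spans the height: 917.50 × 734.00 (×0.2362 from 3885×3108).
The master scales with it: height 1665.00 × 0.2362 ≈ 393.21.

393 px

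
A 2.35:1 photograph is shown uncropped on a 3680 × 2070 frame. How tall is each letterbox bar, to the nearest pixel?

Since 2.350 > 1.778, the photograph is width-limited.
That makes the image 1565.96 px tall (3680 / 2.350).
2070 − 1565.96 = 504.04 px of bars (252.02 each).

252 px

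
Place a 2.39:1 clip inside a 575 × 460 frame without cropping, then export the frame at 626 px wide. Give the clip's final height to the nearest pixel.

At 575×460 the clip is width-limited, so height = 575 / 2.390 ≈ 240.59 px.
The frame scales by 626/575 = 1.0887; 240.59 × 1.0887 ≈ 261.92 px.

262 px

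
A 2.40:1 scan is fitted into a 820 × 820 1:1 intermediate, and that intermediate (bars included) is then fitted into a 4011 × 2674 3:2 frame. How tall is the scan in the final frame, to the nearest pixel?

1114 px

Inside the 820×820 canvas the scan is width-limited at 820.00 × 341.67.
The 1:1 canvas is height-limited in 4011×2674, giving 2674.00 × 2674.00; scale factor 3.2610.
So the scan's height is 341.67 × 3.2610 ≈ 1114.17.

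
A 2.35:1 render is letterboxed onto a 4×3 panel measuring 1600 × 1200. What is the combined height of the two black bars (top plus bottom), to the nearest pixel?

2.35:1 (2.350) > 4×3 (1.333), so the render fills the width.
That makes the image 680.85 px tall (1600 / 2.350).
Black = 1200 − 680.85 = 519.15 px.

519 px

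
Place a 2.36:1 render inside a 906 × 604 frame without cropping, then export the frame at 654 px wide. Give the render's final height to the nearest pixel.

277 px

In the 906×604 frame the render fills the width: height = 906 / 2.360 ≈ 383.90 px.
Resizing to 654 px wide multiplies everything by 0.7219: 383.90 → 277.12 px.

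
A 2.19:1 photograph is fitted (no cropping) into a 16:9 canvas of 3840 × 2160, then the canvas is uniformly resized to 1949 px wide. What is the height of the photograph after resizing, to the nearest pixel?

890 px

At 3840×2160 the photograph is width-limited, so height = 3840 / 2.190 ≈ 1753.42 px.
Scaling 3840 → 1949 is ×0.5076, so the height becomes 1753.42 × 0.5076 ≈ 889.95 px.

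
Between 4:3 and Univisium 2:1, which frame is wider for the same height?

4:3 = 1.333 and Univisium 2:1 = 2; 2 > 1.333.

Univisium 2:1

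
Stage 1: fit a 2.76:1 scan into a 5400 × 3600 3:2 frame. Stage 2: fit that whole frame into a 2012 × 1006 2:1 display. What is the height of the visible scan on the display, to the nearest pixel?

547 px

Inside the 5400×3600 canvas the scan is width-limited at 5400.00 × 1956.52.
3:2 in 2012×1006: fills the height, so the intermediate becomes 1509.00 × 1006.00 — a scale of ×0.2794.
So the scan's height is 1956.52 × 0.2794 ≈ 546.74.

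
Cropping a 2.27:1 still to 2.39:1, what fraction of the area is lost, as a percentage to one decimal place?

The width stays; only height is cut (since 2.39:1 is wider than 2.27:1).
Fraction kept = (2.270)/(2.390) ≈ 94.98%, so 5.02% is lost.

5.0%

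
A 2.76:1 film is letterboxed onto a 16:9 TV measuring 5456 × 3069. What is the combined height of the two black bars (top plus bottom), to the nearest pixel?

2.76:1 (2.760) > 16:9 (1.778), so the film fills the width.
That makes the image 1976.81 px tall (5456 / 2.760).
Black = 3069 − 1976.81 = 1092.19 px.

1092 px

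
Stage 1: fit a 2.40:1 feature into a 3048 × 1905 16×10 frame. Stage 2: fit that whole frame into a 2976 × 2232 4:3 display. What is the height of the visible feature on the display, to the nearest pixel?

Inside the 3048×1905 canvas the feature is width-limited at 3048.00 × 1270.00.
The 16×10 canvas is width-limited in 2976×2232, giving 2976.00 × 1860.00; scale factor 0.9764.
Applying the same ×0.9764: 1270.00 → 1240.00.

1240 px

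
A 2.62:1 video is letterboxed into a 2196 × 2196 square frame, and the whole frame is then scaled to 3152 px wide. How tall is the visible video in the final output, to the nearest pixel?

At 2196×2196 the video is width-limited, so height = 2196 / 2.620 ≈ 838.17 px.
Scaling 2196 → 3152 is ×1.4353, so the height becomes 838.17 × 1.4353 ≈ 1203.05 px.

1203 px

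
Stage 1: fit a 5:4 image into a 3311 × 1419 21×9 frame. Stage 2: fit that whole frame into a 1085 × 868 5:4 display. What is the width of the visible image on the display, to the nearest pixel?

581 px

First fit — 5:4 into 3311×1419 spans the height: 1773.75 × 1419.00.
Second fit — the 21×9 canvas into 1085×868 spans the width: 1085.00 × 465.00 (×0.3277 from 3311×1419).
So the image's width is 1773.75 × 0.3277 ≈ 581.25.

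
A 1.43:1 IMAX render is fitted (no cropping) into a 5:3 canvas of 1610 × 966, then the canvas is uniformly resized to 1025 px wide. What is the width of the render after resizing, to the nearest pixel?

879 px

In the 1610×966 frame the render fills the height: width = 966 × 1.430 ≈ 1381.38 px.
The frame scales by 1025/1610 = 0.6366; 1381.38 × 0.6366 ≈ 879.45 px.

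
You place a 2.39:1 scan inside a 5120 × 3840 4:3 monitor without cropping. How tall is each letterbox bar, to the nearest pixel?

849 px

2.39:1 (2.390) > 4:3 (1.333), so the scan fills the width.
That makes the image 2142.26 px tall (5120 / 2.390).
Black = 3840 − 2142.26 = 1697.74 px, or 848.87 per bar.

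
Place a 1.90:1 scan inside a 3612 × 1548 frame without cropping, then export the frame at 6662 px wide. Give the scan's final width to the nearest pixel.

5425 px

In the 3612×1548 frame the scan fills the height: width = 1548 × 1.900 ≈ 2941.20 px.
The frame scales by 6662/3612 = 1.8444; 2941.20 × 1.8444 ≈ 5424.77 px.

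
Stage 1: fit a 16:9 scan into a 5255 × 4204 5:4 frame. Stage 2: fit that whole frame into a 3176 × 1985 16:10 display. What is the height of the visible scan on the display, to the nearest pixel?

Inside the 5255×4204 canvas the scan is width-limited at 5255.00 × 2955.94.
Second fit — the 5:4 canvas into 3176×1985 spans the height: 2481.25 × 1985.00 (×0.4722 from 5255×4204).
Applying the same ×0.4722: 2955.94 → 1395.70.

1396 px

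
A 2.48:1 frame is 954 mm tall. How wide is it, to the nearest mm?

2366 mm

At 2.48:1, 954 × 2.480 ≈ 2365.92.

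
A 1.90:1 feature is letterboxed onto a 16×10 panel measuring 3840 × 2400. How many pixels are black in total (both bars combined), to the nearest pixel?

1455158 pixels

1.90:1 is wider than 16×10, so it spans the full width.
Content height = 3840 / 1.900 ≈ 2021.0526 px.
Black = 2400 − 2021.0526 = 378.9474 px.
Bar area = 378.9474 × 3840 ≈ 1455158 px.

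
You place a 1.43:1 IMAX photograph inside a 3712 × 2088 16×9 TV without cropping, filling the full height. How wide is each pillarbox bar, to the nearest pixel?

363 px

That makes the image 2985.84 px wide (2088 × 1.430).
Black = 3712 − 2985.84 = 726.16 px, or 363.08 per bar.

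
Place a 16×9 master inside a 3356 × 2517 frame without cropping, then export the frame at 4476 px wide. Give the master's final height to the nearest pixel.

In the 3356×2517 frame the master fills the width: height = 3356 × 9/16 ≈ 1887.75 px.
Scaling 3356 → 4476 is ×1.3337, so the height becomes 1887.75 × 1.3337 ≈ 2517.75 px.

2518 px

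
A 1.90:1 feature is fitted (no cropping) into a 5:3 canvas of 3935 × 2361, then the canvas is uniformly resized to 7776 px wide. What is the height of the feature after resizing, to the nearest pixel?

4093 px

Fitted into 3935×2361, the feature spans the width; its height is 3935 / 1.900 ≈ 2071.05 px.
Resizing to 7776 px wide multiplies everything by 1.9761: 2071.05 → 4092.63 px.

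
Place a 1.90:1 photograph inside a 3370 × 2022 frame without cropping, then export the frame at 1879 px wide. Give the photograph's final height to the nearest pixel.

989 px

At 3370×2022 the photograph is width-limited, so height = 3370 / 1.900 ≈ 1773.68 px.
The frame scales by 1879/3370 = 0.5576; 1773.68 × 0.5576 ≈ 988.95 px.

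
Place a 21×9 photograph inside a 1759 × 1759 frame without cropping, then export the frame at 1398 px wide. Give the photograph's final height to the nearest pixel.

In the 1759×1759 frame the photograph fills the width: height = 1759 × 9/21 ≈ 753.86 px.
The frame scales by 1398/1759 = 0.7948; 753.86 × 0.7948 ≈ 599.14 px.

599 px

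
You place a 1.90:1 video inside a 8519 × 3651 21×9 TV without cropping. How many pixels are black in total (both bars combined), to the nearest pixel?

1.90:1 is narrower than 21×9, so it spans the full height.
That makes the image 6936.9000 px wide (3651 × 1.900).
Leftover width: 8519 − 6936.9000 = 1582.1000 px.
Across the 3651-px span: 1582.1000 × 3651 ≈ 5776247 px.

5776247 pixels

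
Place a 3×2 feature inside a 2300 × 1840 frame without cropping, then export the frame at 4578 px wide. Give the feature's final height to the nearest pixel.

Fitted into 2300×1840, the feature spans the width; its height is 2300 × 2/3 ≈ 1533.33 px.
Resizing to 4578 px wide multiplies everything by 1.9904: 1533.33 → 3052.00 px.

3052 px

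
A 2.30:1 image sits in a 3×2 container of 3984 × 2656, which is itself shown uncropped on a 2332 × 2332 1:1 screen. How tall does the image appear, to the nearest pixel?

Inside the 3984×2656 canvas the image is width-limited at 3984.00 × 1732.17.
Second fit — the 3×2 canvas into 2332×2332 spans the width: 2332.00 × 1554.67 (×0.5853 from 3984×2656).
So the image's height is 1732.17 × 0.5853 ≈ 1013.91.

1014 px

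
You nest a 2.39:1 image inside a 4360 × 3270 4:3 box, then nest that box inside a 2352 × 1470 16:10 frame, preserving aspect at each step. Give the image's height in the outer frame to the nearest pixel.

First fit — 2.39:1 into 4360×3270 spans the width: 4360.00 × 1824.27.
Second fit — the 4:3 canvas into 2352×1470 spans the height: 1960.00 × 1470.00 (×0.4495 from 4360×3270).
The image scales with it: height 1824.27 × 0.4495 ≈ 820.08.

820 px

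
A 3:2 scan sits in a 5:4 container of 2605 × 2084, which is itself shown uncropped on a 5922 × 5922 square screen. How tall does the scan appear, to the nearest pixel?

Inside the 2605×2084 canvas the scan is width-limited at 2605.00 × 1736.67.
The 5:4 canvas is width-limited in 5922×5922, giving 5922.00 × 4737.60; scale factor 2.2733.
So the scan's height is 1736.67 × 2.2733 ≈ 3948.00.

3948 px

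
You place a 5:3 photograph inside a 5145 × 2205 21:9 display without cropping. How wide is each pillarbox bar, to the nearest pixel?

Since 1.667 < 2.333, the photograph is height-limited.
That makes the image 3675.00 px wide (2205 × 5/3).
Black = 5145 − 3675.00 = 1470.00 px, or 735.00 per bar.

735 px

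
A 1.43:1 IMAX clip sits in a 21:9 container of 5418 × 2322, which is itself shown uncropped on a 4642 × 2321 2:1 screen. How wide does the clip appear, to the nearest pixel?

2845 px

First fit — 1.43:1 IMAX into 5418×2322 spans the height: 3320.46 × 2322.00.
21:9 in 4642×2321: fills the width, so the intermediate becomes 4642.00 × 1989.43 — a scale of ×0.8568.
Applying the same ×0.8568: 3320.46 → 2844.88.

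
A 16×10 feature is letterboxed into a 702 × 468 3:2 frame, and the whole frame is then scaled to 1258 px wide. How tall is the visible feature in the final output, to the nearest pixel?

786 px

In the 702×468 frame the feature fills the width: height = 702 × 10/16 ≈ 438.75 px.
Resizing to 1258 px wide multiplies everything by 1.7920: 438.75 → 786.25 px.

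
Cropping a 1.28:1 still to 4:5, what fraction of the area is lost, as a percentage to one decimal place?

The height stays; only width is cut (since 4:5 is narrower than 1.28:1).
Area ratio = (0.800)/(1.280) = 62.50%; the remaining 37.50% is cropped out.

37.5%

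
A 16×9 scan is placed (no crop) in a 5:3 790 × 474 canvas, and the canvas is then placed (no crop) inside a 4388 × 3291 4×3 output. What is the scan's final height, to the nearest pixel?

2468 px

16×9 in 790×474: fills the width, so the scan is 790.00 × 444.38.
Second fit — the 5:3 canvas into 4388×3291 spans the width: 4388.00 × 2632.80 (×5.5544 from 790×474).
So the scan's height is 444.38 × 5.5544 ≈ 2468.25.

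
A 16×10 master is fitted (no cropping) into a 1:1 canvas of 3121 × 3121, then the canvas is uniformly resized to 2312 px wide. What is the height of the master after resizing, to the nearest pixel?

Fitted into 3121×3121, the master spans the width; its height is 3121 × 10/16 ≈ 1950.62 px.
Resizing to 2312 px wide multiplies everything by 0.7408: 1950.62 → 1445.00 px.

1445 px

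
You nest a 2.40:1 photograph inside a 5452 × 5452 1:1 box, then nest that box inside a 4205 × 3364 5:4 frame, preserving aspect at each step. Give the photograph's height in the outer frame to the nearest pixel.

First fit — 2.40:1 into 5452×5452 spans the width: 5452.00 × 2271.67.
1:1 in 4205×3364: fills the height, so the intermediate becomes 3364.00 × 3364.00 — a scale of ×0.6170.
The photograph scales with it: height 2271.67 × 0.6170 ≈ 1401.67.

1402 px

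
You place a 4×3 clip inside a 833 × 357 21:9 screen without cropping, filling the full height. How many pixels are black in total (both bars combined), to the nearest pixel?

That makes the image 476.0000 px wide (357 × 4/3).
Black = 833 − 476.0000 = 357.0000 px.
Across the 357-px span: 357.0000 × 357 ≈ 127449 px.

127449 pixels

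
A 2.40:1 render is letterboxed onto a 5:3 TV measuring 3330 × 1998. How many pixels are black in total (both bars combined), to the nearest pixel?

2.40:1 (2.400) > 5:3 (1.667), so the render fills the width.
That makes the image 1387.5000 px tall (3330 / 2.400).
Black = 1998 − 1387.5000 = 610.5000 px.
That's 610.5000 × 3330 ≈ 2032965 black pixels.

2032965 pixels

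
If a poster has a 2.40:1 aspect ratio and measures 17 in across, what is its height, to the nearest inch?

At 2.40:1, 17 / 2.400 ≈ 7.08.

7 in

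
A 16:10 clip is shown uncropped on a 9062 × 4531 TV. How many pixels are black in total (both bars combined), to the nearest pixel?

8211984 pixels

16:10 (1.600) < 2:1 (2.000), so the clip fills the height.
Content width = 4531 × 16/10 ≈ 7249.6000 px.
Leftover width: 9062 − 7249.6000 = 1812.4000 px.
Bar area = 1812.4000 × 4531 ≈ 8211984 px.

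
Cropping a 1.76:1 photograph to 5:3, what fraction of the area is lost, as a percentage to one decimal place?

5.3%

The height stays; only width is cut (since 5:3 is narrower than 1.76:1).
Area ratio = (1.667)/(1.760) = 94.70%; the remaining 5.30% is cropped out.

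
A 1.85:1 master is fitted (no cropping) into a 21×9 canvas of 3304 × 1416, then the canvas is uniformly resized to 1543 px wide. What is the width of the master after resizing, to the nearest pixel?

In the 3304×1416 frame the master fills the height: width = 1416 × 1.850 ≈ 2619.60 px.
The frame scales by 1543/3304 = 0.4670; 2619.60 × 0.4670 ≈ 1223.38 px.

1223 px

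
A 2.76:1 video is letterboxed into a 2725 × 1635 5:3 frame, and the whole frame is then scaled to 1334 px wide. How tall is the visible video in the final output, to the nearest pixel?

Fitted into 2725×1635, the video spans the width; its height is 2725 / 2.760 ≈ 987.32 px.
The frame scales by 1334/2725 = 0.4895; 987.32 × 0.4895 ≈ 483.33 px.

483 px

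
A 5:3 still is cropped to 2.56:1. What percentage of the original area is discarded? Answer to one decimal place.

Going from 5:3 to 2.56:1 means cutting height while keeping width.
Fraction kept = (1.667)/(2.560) ≈ 65.10%, so 34.90% is lost.

34.9%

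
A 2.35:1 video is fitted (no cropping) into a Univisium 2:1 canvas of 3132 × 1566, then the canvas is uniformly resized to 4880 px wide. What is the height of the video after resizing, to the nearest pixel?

2077 px

At 3132×1566 the video is width-limited, so height = 3132 / 2.350 ≈ 1332.77 px.
Scaling 3132 → 4880 is ×1.5581, so the height becomes 1332.77 × 1.5581 ≈ 2076.60 px.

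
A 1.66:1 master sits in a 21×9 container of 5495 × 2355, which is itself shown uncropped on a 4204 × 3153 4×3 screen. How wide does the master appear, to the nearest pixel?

2991 px

First fit — 1.66:1 into 5495×2355 spans the height: 3909.30 × 2355.00.
Second fit — the 21×9 canvas into 4204×3153 spans the width: 4204.00 × 1801.71 (×0.7651 from 5495×2355).
So the master's width is 3909.30 × 0.7651 ≈ 2990.85.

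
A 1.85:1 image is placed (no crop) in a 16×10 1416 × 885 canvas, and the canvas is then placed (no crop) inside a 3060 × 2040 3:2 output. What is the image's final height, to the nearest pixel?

1654 px

Inside the 1416×885 canvas the image is width-limited at 1416.00 × 765.41.
The 16×10 canvas is width-limited in 3060×2040, giving 3060.00 × 1912.50; scale factor 2.1610.
The image scales with it: height 765.41 × 2.1610 ≈ 1654.05.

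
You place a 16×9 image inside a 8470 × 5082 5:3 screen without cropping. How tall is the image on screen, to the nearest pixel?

4764 px

16×9 (1.778) > 5:3 (1.667), so the image fills the width.
The image is 8470 × 9/16 ≈ 4764.38 px tall.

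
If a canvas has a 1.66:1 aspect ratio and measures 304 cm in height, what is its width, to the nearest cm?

Width = 304 × 1.660 = 504.64.

505 cm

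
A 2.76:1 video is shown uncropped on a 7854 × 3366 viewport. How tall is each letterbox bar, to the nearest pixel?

Since 2.760 > 2.333, the video is width-limited.
That makes the image 2845.65 px tall (7854 / 2.760).
Black = 3366 − 2845.65 = 520.35 px, or 260.17 per bar.

260 px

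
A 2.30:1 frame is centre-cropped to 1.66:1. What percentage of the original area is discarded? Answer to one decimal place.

27.8%

Going from 2.30:1 to 1.66:1 means cutting width while keeping height.
(1.660)/(2.300) ≈ 0.722 of the area survives, leaving 27.83% discarded.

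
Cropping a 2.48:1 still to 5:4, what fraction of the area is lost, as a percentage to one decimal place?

The height stays; only width is cut (since 5:4 is narrower than 2.48:1).
Area ratio = (1.250)/(2.480) = 50.40%; the remaining 49.60% is cropped out.

49.6%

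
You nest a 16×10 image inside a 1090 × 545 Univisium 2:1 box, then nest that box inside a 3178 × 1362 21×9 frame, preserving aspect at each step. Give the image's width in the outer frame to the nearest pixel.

2179 px

Inside the 1090×545 canvas the image is height-limited at 872.00 × 545.00.
Univisium 2:1 in 3178×1362: fills the height, so the intermediate becomes 2724.00 × 1362.00 — a scale of ×2.4991.
So the image's width is 872.00 × 2.4991 ≈ 2179.20.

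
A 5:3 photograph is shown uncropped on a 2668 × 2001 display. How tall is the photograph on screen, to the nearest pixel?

1601 px

Since 1.667 > 1.333, the photograph is width-limited.
That makes the image 1600.80 px tall (2668 × 3/5).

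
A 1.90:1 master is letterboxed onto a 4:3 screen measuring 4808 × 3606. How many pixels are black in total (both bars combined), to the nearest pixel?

1.90:1 (1.900) > 4:3 (1.333), so the master fills the width.
That makes the image 2530.5263 px tall (4808 / 1.900).
Leftover height: 3606 − 2530.5263 = 1075.4737 px.
Across the 4808-px span: 1075.4737 × 4808 ≈ 5170877 px.

5170877 pixels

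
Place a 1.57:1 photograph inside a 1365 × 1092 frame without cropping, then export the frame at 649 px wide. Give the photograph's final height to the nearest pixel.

413 px

At 1365×1092 the photograph is width-limited, so height = 1365 / 1.570 ≈ 869.43 px.
The frame scales by 649/1365 = 0.4755; 869.43 × 0.4755 ≈ 413.38 px.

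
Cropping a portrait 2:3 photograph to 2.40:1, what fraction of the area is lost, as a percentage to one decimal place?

The width stays; only height is cut (since 2.40:1 is wider than portrait 2:3).
Fraction kept = (0.667)/(2.400) ≈ 27.78%, so 72.22% is lost.

72.2%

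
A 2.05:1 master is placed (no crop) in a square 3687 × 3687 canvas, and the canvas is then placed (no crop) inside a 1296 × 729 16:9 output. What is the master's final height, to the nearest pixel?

356 px

Inside the 3687×3687 canvas the master is width-limited at 3687.00 × 1798.54.
square in 1296×729: fills the height, so the intermediate becomes 729.00 × 729.00 — a scale of ×0.1977.
Applying the same ×0.1977: 1798.54 → 355.61.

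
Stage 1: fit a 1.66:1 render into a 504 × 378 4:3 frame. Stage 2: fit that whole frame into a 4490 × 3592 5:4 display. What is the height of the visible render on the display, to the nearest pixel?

Inside the 504×378 canvas the render is width-limited at 504.00 × 303.61.
4:3 in 4490×3592: fills the width, so the intermediate becomes 4490.00 × 3367.50 — a scale of ×8.9087.
The render scales with it: height 303.61 × 8.9087 ≈ 2704.82.

2705 px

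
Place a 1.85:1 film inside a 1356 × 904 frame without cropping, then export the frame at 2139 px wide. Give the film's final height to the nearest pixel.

1156 px

Fitted into 1356×904, the film spans the width; its height is 1356 / 1.850 ≈ 732.97 px.
Resizing to 2139 px wide multiplies everything by 1.5774: 732.97 → 1156.22 px.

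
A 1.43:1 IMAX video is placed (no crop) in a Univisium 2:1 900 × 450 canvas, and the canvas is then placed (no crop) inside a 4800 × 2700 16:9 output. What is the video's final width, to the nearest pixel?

3432 px

Inside the 900×450 canvas the video is height-limited at 643.50 × 450.00.
Univisium 2:1 in 4800×2700: fills the width, so the intermediate becomes 4800.00 × 2400.00 — a scale of ×5.3333.
The video scales with it: width 643.50 × 5.3333 ≈ 3432.00.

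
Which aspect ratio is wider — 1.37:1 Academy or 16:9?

1.37 and 16:9 = 1.778; 1.778 > 1.37.

16:9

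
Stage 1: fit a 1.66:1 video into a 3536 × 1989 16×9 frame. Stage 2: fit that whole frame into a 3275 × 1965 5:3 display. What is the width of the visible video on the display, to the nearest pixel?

Inside the 3536×1989 canvas the video is height-limited at 3301.74 × 1989.00.
16×9 in 3275×1965: fills the width, so the intermediate becomes 3275.00 × 1842.19 — a scale of ×0.9262.
The video scales with it: width 3301.74 × 0.9262 ≈ 3058.03.

3058 px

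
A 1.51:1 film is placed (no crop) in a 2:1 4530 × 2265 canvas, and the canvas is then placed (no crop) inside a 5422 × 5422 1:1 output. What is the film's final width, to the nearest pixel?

First fit — 1.51:1 into 4530×2265 spans the height: 3420.15 × 2265.00.
2:1 in 5422×5422: fills the width, so the intermediate becomes 5422.00 × 2711.00 — a scale of ×1.1969.
The film scales with it: width 3420.15 × 1.1969 ≈ 4093.61.

4094 px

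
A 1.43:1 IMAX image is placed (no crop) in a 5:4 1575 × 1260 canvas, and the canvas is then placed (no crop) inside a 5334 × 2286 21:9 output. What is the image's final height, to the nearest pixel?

1998 px

First fit — 1.43:1 IMAX into 1575×1260 spans the width: 1575.00 × 1101.40.
Second fit — the 5:4 canvas into 5334×2286 spans the height: 2857.50 × 2286.00 (×1.8143 from 1575×1260).
The image scales with it: height 1101.40 × 1.8143 ≈ 1998.25.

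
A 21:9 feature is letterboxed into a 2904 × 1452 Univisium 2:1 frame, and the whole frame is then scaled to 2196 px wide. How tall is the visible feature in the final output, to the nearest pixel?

941 px

In the 2904×1452 frame the feature fills the width: height = 2904 × 9/21 ≈ 1244.57 px.
Resizing to 2196 px wide multiplies everything by 0.7562: 1244.57 → 941.14 px.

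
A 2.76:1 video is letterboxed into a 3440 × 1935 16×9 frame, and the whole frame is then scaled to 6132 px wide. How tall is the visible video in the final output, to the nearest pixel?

2222 px

In the 3440×1935 frame the video fills the width: height = 3440 / 2.760 ≈ 1246.38 px.
The frame scales by 6132/3440 = 1.7826; 1246.38 × 1.7826 ≈ 2221.74 px.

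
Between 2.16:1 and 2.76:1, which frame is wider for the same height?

2.76:1

2.16 and 2.76; 2.76 > 2.16.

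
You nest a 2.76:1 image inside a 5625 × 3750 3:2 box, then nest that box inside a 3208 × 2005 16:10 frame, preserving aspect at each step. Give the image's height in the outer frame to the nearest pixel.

Inside the 5625×3750 canvas the image is width-limited at 5625.00 × 2038.04.
Second fit — the 3:2 canvas into 3208×2005 spans the height: 3007.50 × 2005.00 (×0.5347 from 5625×3750).
So the image's height is 2038.04 × 0.5347 ≈ 1089.67.

1090 px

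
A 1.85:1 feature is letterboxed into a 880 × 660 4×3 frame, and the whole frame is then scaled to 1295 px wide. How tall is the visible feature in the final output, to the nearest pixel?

700 px

Fitted into 880×660, the feature spans the width; its height is 880 / 1.850 ≈ 475.68 px.
The frame scales by 1295/880 = 1.4716; 475.68 × 1.4716 ≈ 700.00 px.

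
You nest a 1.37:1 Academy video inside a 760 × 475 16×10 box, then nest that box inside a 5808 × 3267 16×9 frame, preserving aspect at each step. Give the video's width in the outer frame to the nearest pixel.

4476 px

First fit — 1.37:1 Academy into 760×475 spans the height: 650.75 × 475.00.
16×10 in 5808×3267: fills the height, so the intermediate becomes 5227.20 × 3267.00 — a scale of ×6.8779.
So the video's width is 650.75 × 6.8779 ≈ 4475.79.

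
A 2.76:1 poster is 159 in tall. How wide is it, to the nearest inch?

Width = 159 × 2.760 = 438.84.

439 in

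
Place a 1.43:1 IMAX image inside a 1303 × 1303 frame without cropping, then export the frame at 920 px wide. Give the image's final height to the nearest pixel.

In the 1303×1303 frame the image fills the width: height = 1303 / 1.430 ≈ 911.19 px.
Resizing to 920 px wide multiplies everything by 0.7061: 911.19 → 643.36 px.

643 px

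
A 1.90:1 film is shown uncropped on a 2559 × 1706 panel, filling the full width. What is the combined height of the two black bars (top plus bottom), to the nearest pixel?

Content height = 2559 / 1.900 ≈ 1346.84 px.
Black = 1706 − 1346.84 = 359.16 px.

359 px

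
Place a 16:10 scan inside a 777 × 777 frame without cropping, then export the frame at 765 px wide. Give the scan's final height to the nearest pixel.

In the 777×777 frame the scan fills the width: height = 777 × 10/16 ≈ 485.62 px.
Resizing to 765 px wide multiplies everything by 0.9846: 485.62 → 478.12 px.

478 px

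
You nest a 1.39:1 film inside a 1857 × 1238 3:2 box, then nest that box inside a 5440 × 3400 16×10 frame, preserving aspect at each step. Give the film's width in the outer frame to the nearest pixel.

Inside the 1857×1238 canvas the film is height-limited at 1720.82 × 1238.00.
Second fit — the 3:2 canvas into 5440×3400 spans the height: 5100.00 × 3400.00 (×2.7464 from 1857×1238).
Applying the same ×2.7464: 1720.82 → 4726.00.

4726 px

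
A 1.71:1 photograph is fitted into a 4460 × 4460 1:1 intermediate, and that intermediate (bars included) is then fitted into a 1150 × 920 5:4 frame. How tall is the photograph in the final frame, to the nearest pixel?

538 px

Inside the 4460×4460 canvas the photograph is width-limited at 4460.00 × 2608.19.
Second fit — the 1:1 canvas into 1150×920 spans the height: 920.00 × 920.00 (×0.2063 from 4460×4460).
The photograph scales with it: height 2608.19 × 0.2063 ≈ 538.01.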